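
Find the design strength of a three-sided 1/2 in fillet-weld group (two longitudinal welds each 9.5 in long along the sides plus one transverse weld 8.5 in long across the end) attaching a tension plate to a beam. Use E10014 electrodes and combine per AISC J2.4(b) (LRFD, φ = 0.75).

φR_n ≈ 460 kips

E100XX → F_EXX = 100 ksi.
t_e = 0.707 × 0.5 = 0.3535 in.
R_nwl = 0.6 × 100 × 0.3535 × 19 = 403 kips (longitudinal, 2 welds).
R_nwt = 0.6 × 100 × 0.3535 × 8.5 = 180.3 kips (transverse, base value).
(i) R_nwl + R_nwt = 583.3 kips; (ii) 0.85 R_nwl + 1.5 R_nwt = 613 kips.
R_n = max = 613 kips [governs: (ii)]; φR_n = 459.7 kips.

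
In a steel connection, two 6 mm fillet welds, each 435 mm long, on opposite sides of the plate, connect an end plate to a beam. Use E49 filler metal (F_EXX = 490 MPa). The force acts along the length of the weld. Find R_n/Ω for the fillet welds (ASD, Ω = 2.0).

Effective throat t_e = 0.707 × 6 = 4.242 mm.
Total length L = 870 mm; A_we = 4.242 × 870 = 3691 mm².
F_nw = 0.6 F_EXX = 0.6 × 490 = 294 MPa.
R_n = 294 × 3691 × 10⁻³ = 1085 kN; R_n/Ω = 1085/2.0 = 542.5 kN.

R_n/Ω ≈ 543 kN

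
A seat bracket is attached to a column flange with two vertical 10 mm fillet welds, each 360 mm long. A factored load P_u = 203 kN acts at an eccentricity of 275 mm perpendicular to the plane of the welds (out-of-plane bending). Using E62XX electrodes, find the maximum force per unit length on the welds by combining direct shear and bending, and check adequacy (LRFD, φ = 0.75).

E62XX → F_EXX = 620 MPa.
L_w = 2 × 360 = 720 mm; section modulus (unit throat) S = 2 × L²/6 = 43200 mm².
Direct shear f_v = P/L_w = 203×10³/720 = 281.9 N/mm.
Moment M = P × e = 203×10³ × 275 = 55825000 N·mm; bending f_b = M/S = 1292 N/mm.
f_max = √(f_v² + f_b²) = √(281.9² + 1292²) = 1323 N/mm.
φr_n = 0.75 × 0.6 × 620 × (0.707 × 10) = 1973 N/mm → adequate.

f_max ≈ 1320 N/mm; adequate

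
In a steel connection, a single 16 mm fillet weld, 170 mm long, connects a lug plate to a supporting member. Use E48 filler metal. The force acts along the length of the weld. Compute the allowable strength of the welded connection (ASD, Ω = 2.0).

R_n/Ω ≈ 277 kN

E48XX → F_EXX = 480 MPa.
Effective throat t_e = 0.707 × 16 = 11.31 mm.
Total length L = 170 mm; A_we = 11.31 × 170 = 1923 mm².
F_nw = 0.6 F_EXX = 0.6 × 480 = 288 MPa.
R_n = 288 × 1923 × 10⁻³ = 553.8 kN; R_n/Ω = 553.8/2.0 = 276.9 kN.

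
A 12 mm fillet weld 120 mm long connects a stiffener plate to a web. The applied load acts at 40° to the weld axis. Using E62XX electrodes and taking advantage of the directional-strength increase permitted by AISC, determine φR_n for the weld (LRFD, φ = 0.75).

E62XX → F_EXX = 620 MPa.
t_e = 0.707 × 12 = 8.484 mm; A_we = 8.484 × 120 = 1018 mm².
Directional factor: 1.0 + 0.5 sin^1.5(40°) = 1.258.
F_nw = 0.6 × 620 × 1.258 = 467.9 MPa.
φR_n = 0.75 × 467.9 × 1018 × 10⁻³ = 357.2 kN.

φR_n ≈ 357 kN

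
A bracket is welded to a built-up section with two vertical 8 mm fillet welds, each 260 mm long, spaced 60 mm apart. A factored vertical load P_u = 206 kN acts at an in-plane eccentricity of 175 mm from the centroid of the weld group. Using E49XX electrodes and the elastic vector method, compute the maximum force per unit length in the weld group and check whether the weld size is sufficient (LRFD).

f_max ≈ 1550 N/mm; NOT adequate

E49XX → F_EXX = 490 MPa.
Total weld length L_w = 520 mm. Treat welds as unit-width lines.
Polar moment about centroid: J = 2[d³/12 + d(b/2)²] = 2[260³/12 + 260×30²] = 3397000 mm³.
Direct shear f_v = P/L_w = 206×10³ / 520 = 396.2 N/mm (vertical).
Torsion M = P·e = 206×10³ × 175 = 36050000 N·mm.
Critical point at (x, y) = (30, 130) from centroid. f_tx = M·y/J = 1379 N/mm; f_ty = M·x/J = 318.3 N/mm.
Resultant f_max = √[f_tx² + (f_v + f_ty)²] = √[1379² + (396.2 + 318.3)²] = 1554 N/mm.
Capacity per unit length: φr_n = 0.75 × 0.6 × 490 × (0.707 × 8) = 1247 N/mm.
1554 > 1247 → NOT adequate.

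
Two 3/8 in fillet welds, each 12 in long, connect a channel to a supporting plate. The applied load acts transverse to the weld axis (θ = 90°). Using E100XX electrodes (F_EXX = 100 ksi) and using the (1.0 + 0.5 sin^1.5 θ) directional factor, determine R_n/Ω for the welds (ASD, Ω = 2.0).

R_n/Ω ≈ 286 kip

t_e = 0.707 × 0.375 = 0.2651 in; A_we = 0.2651 × 24 = 6.363 in².
Directional factor: 1.0 + 0.5 sin^1.5(90°) = 1.5.
F_nw = 0.6 × 100 × 1.5 = 90 ksi.
R_n/Ω = (90 × 6.363) / 2.0 = 286.3 kip.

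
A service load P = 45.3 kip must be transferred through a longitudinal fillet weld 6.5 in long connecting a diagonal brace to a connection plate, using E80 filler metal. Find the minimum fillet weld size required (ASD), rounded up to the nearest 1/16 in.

E80XX → F_EXX = 80 ksi.
Total weld length L = 6.5 in.
Required throat t_e = P × Ω / (0.6 F_EXX × L) = 45.3 × 2.0 / (0.6 × 80 × 6.5) = 0.2904 in.
Required leg w = t_e / 0.707 = 0.4107 in → use 7/16 in.

w = 7/16 in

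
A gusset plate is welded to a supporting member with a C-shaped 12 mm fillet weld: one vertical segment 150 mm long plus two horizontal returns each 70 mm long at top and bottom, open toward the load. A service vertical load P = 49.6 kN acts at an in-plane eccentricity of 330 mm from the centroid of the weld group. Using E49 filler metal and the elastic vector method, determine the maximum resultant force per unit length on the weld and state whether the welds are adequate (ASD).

E49XX → F_EXX = 490 MPa.
Total weld length L_w = 290 mm. Treat welds as unit-width lines.
Centroid: x̄ = 2×70×35 / 290 = 16.9 mm from the vertical weld.
Polar moment about centroid: J = I_x + I_y = [150³/12 + 2×70×75²] + [150×16.9² + 2(70³/12 + 70×18.1²)] = 1215000 mm³.
Direct shear f_v = P/L_w = 49.6×10³ / 290 = 171 N/mm (vertical).
Torsion M = P·e = 49.6×10³ × 330 = 16368000 N·mm.
Critical point at (x, y) = (53.1, 75) from centroid. f_tx = M·y/J = 1011 N/mm; f_ty = M·x/J = 715.6 N/mm.
Resultant f_max = √[f_tx² + (f_v + f_ty)²] = √[1011² + (171 + 715.6)²] = 1344 N/mm.
Capacity per unit length: r_n/Ω = (1/2.0) × 0.6 × 490 × (0.707 × 12) = 1247 N/mm.
1344 > 1247 → NOT adequate.

f_max ≈ 1340 N/mm; NOT adequate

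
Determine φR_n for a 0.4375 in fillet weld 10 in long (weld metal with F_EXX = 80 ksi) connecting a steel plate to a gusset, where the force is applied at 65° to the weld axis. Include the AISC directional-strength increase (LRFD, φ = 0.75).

t_e = 0.707 × 0.4375 = 0.3093 in; A_we = 0.3093 × 10 = 3.093 in².
Directional factor: 1.0 + 0.5 sin^1.5(65°) = 1.431.
F_nw = 0.6 × 80 × 1.431 = 68.71 ksi.
φR_n = 0.75 × 68.71 × 3.093 = 159.4 kips.

φR_n ≈ 159 kips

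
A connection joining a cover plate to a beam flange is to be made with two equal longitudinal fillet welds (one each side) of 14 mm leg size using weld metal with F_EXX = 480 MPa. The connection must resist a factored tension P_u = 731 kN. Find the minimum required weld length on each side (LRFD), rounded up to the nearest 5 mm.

Throat t_e = 0.707 × 14 = 9.898 mm.
φr_n = 0.75 × 0.6 × 480 × 9.898 × 10⁻³ = 2.138 kN/mm.
L_req = P_u / φr_n = 731 / 2.138 = 341.9 mm total.
Per side: 341.9 / 2 = 171 mm.
Round up → use L = 175 mm on each side.

L = 175 mm on each side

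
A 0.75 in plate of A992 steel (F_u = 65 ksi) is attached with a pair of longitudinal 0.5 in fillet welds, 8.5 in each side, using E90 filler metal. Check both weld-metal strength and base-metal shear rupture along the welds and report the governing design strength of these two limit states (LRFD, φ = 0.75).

φR_n ≈ 243 kip (weld metal governs)

E90XX → F_EXX = 90 ksi.
t_e = 0.707 × 0.5 = 0.3535 in; L = 17 in.
Weld metal: φR_n = 0.75 × 0.6 × 90 × 0.3535 × 17 = 243.4 kip.
Base metal (shear rupture): φR_n = 0.75 × 0.6 × 65 × 0.75 × 17 = 372.9 kip.
Governing: weld metal.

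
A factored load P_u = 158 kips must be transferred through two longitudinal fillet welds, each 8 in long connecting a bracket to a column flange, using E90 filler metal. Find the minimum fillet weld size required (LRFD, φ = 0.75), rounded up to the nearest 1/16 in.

w = 3/8 in

E90XX → F_EXX = 90 ksi.
Total weld length L = 16 in.
Required throat t_e = P_u / (φ × 0.6 F_EXX × L) = 158 / (0.75 × 0.6 × 90 × 16) = 0.2438 in.
Required leg w = t_e / 0.707 = 0.3449 in → use 3/8 in.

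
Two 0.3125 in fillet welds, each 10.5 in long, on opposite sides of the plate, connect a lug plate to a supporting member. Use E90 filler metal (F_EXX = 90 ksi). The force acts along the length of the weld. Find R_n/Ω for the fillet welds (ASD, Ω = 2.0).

Effective throat t_e = 0.707 × 0.3125 = 0.2209 in.
Total length L = 21 in; A_we = 0.2209 × 21 = 4.64 in².
F_nw = 0.6 F_EXX = 0.6 × 90 = 54 ksi.
R_n = 54 × 4.64 = 250.5 kips; R_n/Ω = 250.5/2.0 = 125.3 kips.

R_n/Ω ≈ 125 kips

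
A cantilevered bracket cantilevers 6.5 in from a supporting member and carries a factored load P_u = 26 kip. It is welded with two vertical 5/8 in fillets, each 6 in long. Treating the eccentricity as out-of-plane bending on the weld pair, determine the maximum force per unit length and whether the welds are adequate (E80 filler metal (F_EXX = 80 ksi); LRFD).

f_max ≈ 14.2 kip/in; adequate

L_w = 2 × 6 = 12 in; section modulus (unit throat) S = 2 × L²/6 = 12 in².
Direct shear f_v = P/L_w = 26/12 = 2.167 kip/in.
Moment M = P × e = 26 × 6.5 = 169 kip·in; bending f_b = M/S = 14.08 kip/in.
f_max = √(f_v² + f_b²) = √(2.167² + 14.08²) = 14.25 kip/in.
φr_n = 0.75 × 0.6 × 80 × (0.707 × 0.625) = 15.91 kip/in → adequate.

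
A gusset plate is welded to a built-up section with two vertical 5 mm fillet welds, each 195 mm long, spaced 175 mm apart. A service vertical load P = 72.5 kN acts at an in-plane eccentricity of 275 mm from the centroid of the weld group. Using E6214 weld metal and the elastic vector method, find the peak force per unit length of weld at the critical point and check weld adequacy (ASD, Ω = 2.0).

f_max ≈ 756 N/mm; NOT adequate

E62XX → F_EXX = 620 MPa.
Total weld length L_w = 390 mm. Treat welds as unit-width lines.
Polar moment about centroid: J = 2[d³/12 + d(b/2)²] = 2[195³/12 + 195×87.5²] = 4222000 mm³.
Direct shear f_v = P/L_w = 72.5×10³ / 390 = 185.9 N/mm (vertical).
Torsion M = P·e = 72.5×10³ × 275 = 19938000 N·mm.
Critical point at (x, y) = (87.5, 97.5) from centroid. f_tx = M·y/J = 460.5 N/mm; f_ty = M·x/J = 413.2 N/mm.
Resultant f_max = √[f_tx² + (f_v + f_ty)²] = √[460.5² + (185.9 + 413.2)²] = 755.6 N/mm.
Capacity per unit length: r_n/Ω = (1/2.0) × 0.6 × 620 × (0.707 × 5) = 657.5 N/mm.
755.6 > 657.5 → NOT adequate.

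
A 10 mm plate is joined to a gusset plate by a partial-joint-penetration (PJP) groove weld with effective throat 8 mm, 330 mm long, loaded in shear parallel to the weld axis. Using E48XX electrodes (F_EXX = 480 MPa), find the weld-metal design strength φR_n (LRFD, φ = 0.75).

φR_n ≈ 570 kN

Effective throat (given) t_e = 8 mm.
A_we = 8 × 330 = 2640 mm².
F_nw = 0.6 F_EXX = 288 MPa.
φR_n = 0.75 × 288 × 2640 × 10⁻³ = 570.2 kN.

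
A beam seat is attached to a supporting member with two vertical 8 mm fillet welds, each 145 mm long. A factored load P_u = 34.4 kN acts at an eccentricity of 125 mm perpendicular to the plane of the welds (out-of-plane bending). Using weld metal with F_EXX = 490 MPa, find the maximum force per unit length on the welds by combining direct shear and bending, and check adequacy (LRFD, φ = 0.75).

L_w = 2 × 145 = 290 mm; section modulus (unit throat) S = 2 × L²/6 = 7008 mm².
Direct shear f_v = P/L_w = 34.4×10³/290 = 118.6 N/mm.
Moment M = P × e = 34.4×10³ × 125 = 4300000 N·mm; bending f_b = M/S = 613.6 N/mm.
f_max = √(f_v² + f_b²) = √(118.6² + 613.6²) = 624.9 N/mm.
φr_n = 0.75 × 0.6 × 490 × (0.707 × 8) = 1247 N/mm → adequate.

f_max ≈ 625 N/mm; adequate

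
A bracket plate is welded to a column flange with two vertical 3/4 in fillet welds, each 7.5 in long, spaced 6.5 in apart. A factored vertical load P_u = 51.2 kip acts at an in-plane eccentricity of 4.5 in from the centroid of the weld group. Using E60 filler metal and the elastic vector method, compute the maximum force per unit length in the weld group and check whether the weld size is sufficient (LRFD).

f_max ≈ 7.68 kip/in; adequate

E60XX → F_EXX = 60 ksi.
Total weld length L_w = 15 in. Treat welds as unit-width lines.
Polar moment about centroid: J = 2[d³/12 + d(b/2)²] = 2[7.5³/12 + 7.5×3.25²] = 228.8 in³.
Direct shear f_v = P/L_w = 51.2 / 15 = 3.413 kip/in (vertical).
Torsion M = P·e = 51.2 × 4.5 = 230.4 kip·in.
Critical point at (x, y) = (3.25, 3.75) from centroid. f_tx = M·y/J = 3.777 kip/in; f_ty = M·x/J = 3.273 kip/in.
Resultant f_max = √[f_tx² + (f_v + f_ty)²] = √[3.777² + (3.413 + 3.273)²] = 7.68 kip/in.
Capacity per unit length: φr_n = 0.75 × 0.6 × 60 × (0.707 × 0.75) = 14.32 kip/in.
7.68 ≤ 14.32 → adequate.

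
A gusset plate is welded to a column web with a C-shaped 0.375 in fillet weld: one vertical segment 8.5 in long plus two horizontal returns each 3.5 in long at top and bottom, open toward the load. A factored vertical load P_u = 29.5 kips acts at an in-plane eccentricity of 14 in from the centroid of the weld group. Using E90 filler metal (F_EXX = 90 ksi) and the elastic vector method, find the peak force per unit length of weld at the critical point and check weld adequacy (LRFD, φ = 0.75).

f_max ≈ 11.7 kip/in; NOT adequate

Total weld length L_w = 15.5 in. Treat welds as unit-width lines.
Centroid: x̄ = 2×3.5×1.75 / 15.5 = 0.7903 in from the vertical weld.
Polar moment about centroid: J = I_x + I_y = [8.5³/12 + 2×3.5×4.25²] + [8.5×0.7903² + 2(3.5³/12 + 3.5×0.9597²)] = 196.5 in³.
Direct shear f_v = P/L_w = 29.5 / 15.5 = 1.903 kip/in (vertical).
Torsion M = P·e = 29.5 × 14 = 413 kip·in.
Critical point at (x, y) = (2.71, 4.25) from centroid. f_tx = M·y/J = 8.932 kip/in; f_ty = M·x/J = 5.695 kip/in.
Resultant f_max = √[f_tx² + (f_v + f_ty)²] = √[8.932² + (1.903 + 5.695)²] = 11.73 kip/in.
Capacity per unit length: φr_n = 0.75 × 0.6 × 90 × (0.707 × 0.375) = 10.74 kip/in.
11.73 > 10.74 → NOT adequate.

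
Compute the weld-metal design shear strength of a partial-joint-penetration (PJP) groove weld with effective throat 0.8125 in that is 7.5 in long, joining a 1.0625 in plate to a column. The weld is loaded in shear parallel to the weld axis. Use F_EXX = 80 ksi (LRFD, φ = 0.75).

Effective throat (given) t_e = 0.8125 in.
A_we = 0.8125 × 7.5 = 6.094 in².
F_nw = 0.6 F_EXX = 48 ksi.
φR_n = 0.75 × 48 × 6.094 = 219.4 kip.

φR_n ≈ 219 kip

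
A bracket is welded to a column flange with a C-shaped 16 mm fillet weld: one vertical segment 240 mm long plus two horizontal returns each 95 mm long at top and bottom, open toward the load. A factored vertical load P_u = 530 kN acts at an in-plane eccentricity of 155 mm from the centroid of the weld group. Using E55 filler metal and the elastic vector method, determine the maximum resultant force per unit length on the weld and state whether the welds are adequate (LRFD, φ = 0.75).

E55XX → F_EXX = 550 MPa.
Total weld length L_w = 430 mm. Treat welds as unit-width lines.
Centroid: x̄ = 2×95×47.5 / 430 = 20.99 mm from the vertical weld.
Polar moment about centroid: J = I_x + I_y = [240³/12 + 2×95×120²] + [240×20.99² + 2(95³/12 + 95×26.51²)] = 4270000 mm³.
Direct shear f_v = P/L_w = 530×10³ / 430 = 1233 N/mm (vertical).
Torsion M = P·e = 530×10³ × 155 = 82150000 N·mm.
Critical point at (x, y) = (74.01, 120) from centroid. f_tx = M·y/J = 2309 N/mm; f_ty = M·x/J = 1424 N/mm.
Resultant f_max = √[f_tx² + (f_v + f_ty)²] = √[2309² + (1233 + 1424)²] = 3519 N/mm.
Capacity per unit length: φr_n = 0.75 × 0.6 × 550 × (0.707 × 16) = 2800 N/mm.
3519 > 2800 → NOT adequate.

f_max ≈ 3520 N/mm; NOT adequate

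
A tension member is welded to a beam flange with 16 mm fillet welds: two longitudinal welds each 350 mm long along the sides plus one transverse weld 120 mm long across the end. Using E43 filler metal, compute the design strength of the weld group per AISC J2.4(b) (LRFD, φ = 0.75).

E43XX → F_EXX = 430 MPa.
t_e = 0.707 × 16 = 11.31 mm.
R_nwl = 0.6 × 430 × 11.31 × 700 × 10⁻³ = 2043 kN (longitudinal, 2 welds).
R_nwt = 0.6 × 430 × 11.31 × 120 × 10⁻³ = 350.2 kN (transverse, base value).
(i) R_nwl + R_nwt = 2393 kN; (ii) 0.85 R_nwl + 1.5 R_nwt = 2262 kN.
R_n = max = 2393 kN [governs: (i)]; φR_n = 1795 kN.

φR_n ≈ 1790 kN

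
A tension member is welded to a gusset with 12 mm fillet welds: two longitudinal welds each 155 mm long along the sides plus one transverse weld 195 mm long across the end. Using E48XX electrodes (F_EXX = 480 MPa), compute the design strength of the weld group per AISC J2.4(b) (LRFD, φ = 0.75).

φR_n ≈ 1020 kN

t_e = 0.707 × 12 = 8.484 mm.
R_nwl = 0.6 × 480 × 8.484 × 310 × 10⁻³ = 757.5 kN (longitudinal, 2 welds).
R_nwt = 0.6 × 480 × 8.484 × 195 × 10⁻³ = 476.5 kN (transverse, base value).
(i) R_nwl + R_nwt = 1234 kN; (ii) 0.85 R_nwl + 1.5 R_nwt = 1359 kN.
R_n = max = 1359 kN [governs: (ii)]; φR_n = 1019 kN.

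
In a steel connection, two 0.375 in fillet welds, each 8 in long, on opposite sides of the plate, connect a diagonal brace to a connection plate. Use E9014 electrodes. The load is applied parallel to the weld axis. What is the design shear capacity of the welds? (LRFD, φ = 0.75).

E90XX → F_EXX = 90 ksi.
Effective throat t_e = 0.707 × 0.375 = 0.2651 in.
Total length L = 16 in; A_we = 0.2651 × 16 = 4.242 in².
F_nw = 0.6 F_EXX = 0.6 × 90 = 54 ksi.
φR_n = 0.75 × 54 × 4.242 = 171.8 kip.

φR_n ≈ 172 kip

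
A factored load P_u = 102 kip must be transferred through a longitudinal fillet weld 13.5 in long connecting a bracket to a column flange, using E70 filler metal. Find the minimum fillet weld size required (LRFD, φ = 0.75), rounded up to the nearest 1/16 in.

w = 3/8 in

E70XX → F_EXX = 70 ksi.
Total weld length L = 13.5 in.
Required throat t_e = P_u / (φ × 0.6 F_EXX × L) = 102 / (0.75 × 0.6 × 70 × 13.5) = 0.2399 in.
Required leg w = t_e / 0.707 = 0.3393 in → use 3/8 in.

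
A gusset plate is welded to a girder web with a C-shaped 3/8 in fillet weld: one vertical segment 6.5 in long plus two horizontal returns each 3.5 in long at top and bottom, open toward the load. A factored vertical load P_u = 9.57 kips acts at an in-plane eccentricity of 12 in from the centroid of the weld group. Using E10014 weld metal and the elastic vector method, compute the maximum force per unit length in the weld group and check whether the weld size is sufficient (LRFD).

E100XX → F_EXX = 100 ksi.
Total weld length L_w = 13.5 in. Treat welds as unit-width lines.
Centroid: x̄ = 2×3.5×1.75 / 13.5 = 0.9074 in from the vertical weld.
Polar moment about centroid: J = I_x + I_y = [6.5³/12 + 2×3.5×3.25²] + [6.5×0.9074² + 2(3.5³/12 + 3.5×0.8426²)] = 114.3 in³.
Direct shear f_v = P/L_w = 9.57 / 13.5 = 0.7089 kip/in (vertical).
Torsion M = P·e = 9.57 × 12 = 114.84 kip·in.
Critical point at (x, y) = (2.593, 3.25) from centroid. f_tx = M·y/J = 3.266 kip/in; f_ty = M·x/J = 2.605 kip/in.
Resultant f_max = √[f_tx² + (f_v + f_ty)²] = √[3.266² + (0.7089 + 2.605)²] = 4.653 kip/in.
Capacity per unit length: φr_n = 0.75 × 0.6 × 100 × (0.707 × 0.375) = 11.93 kip/in.
4.653 ≤ 11.93 → adequate.

f_max ≈ 4.65 kip/in; adequate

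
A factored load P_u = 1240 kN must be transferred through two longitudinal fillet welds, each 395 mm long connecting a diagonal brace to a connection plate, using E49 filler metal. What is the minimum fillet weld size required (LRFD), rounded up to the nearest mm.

E49XX → F_EXX = 490 MPa.
Total weld length L = 790 mm.
Required throat t_e = P_u / (φ × 0.6 F_EXX × L) = 1240 / (0.75 × 0.6 × 490 × 790 × 10⁻³) = 7.118 mm.
Required leg w = t_e / 0.707 = 10.07 mm → use 11 mm.

w = 11 mm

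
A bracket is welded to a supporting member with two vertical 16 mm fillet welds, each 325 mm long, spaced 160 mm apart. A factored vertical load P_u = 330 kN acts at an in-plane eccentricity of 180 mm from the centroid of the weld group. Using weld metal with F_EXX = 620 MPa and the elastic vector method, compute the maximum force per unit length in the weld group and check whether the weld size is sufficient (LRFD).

f_max ≈ 1390 N/mm; adequate

Total weld length L_w = 650 mm. Treat welds as unit-width lines.
Polar moment about centroid: J = 2[d³/12 + d(b/2)²] = 2[325³/12 + 325×80²] = 9881000 mm³.
Direct shear f_v = P/L_w = 330×10³ / 650 = 507.7 N/mm (vertical).
Torsion M = P·e = 330×10³ × 180 = 59400000 N·mm.
Critical point at (x, y) = (80, 162.5) from centroid. f_tx = M·y/J = 976.8 N/mm; f_ty = M·x/J = 480.9 N/mm.
Resultant f_max = √[f_tx² + (f_v + f_ty)²] = √[976.8² + (507.7 + 480.9)²] = 1390 N/mm.
Capacity per unit length: φr_n = 0.75 × 0.6 × 620 × (0.707 × 16) = 3156 N/mm.
1390 ≤ 3156 → adequate.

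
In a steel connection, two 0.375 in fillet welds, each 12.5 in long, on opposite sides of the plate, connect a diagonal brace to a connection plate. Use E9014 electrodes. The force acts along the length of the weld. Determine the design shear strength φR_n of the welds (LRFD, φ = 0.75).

φR_n ≈ 268 kips

E90XX → F_EXX = 90 ksi.
Effective throat t_e = 0.707 × 0.375 = 0.2651 in.
Total length L = 25 in; A_we = 0.2651 × 25 = 6.628 in².
F_nw = 0.6 F_EXX = 0.6 × 90 = 54 ksi.
φR_n = 0.75 × 54 × 6.628 = 268.4 kips.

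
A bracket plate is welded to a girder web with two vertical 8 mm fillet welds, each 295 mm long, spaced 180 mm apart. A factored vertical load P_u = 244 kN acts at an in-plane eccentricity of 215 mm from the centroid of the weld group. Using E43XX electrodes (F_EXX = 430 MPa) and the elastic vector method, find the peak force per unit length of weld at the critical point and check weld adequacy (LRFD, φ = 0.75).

Total weld length L_w = 590 mm. Treat welds as unit-width lines.
Polar moment about centroid: J = 2[d³/12 + d(b/2)²] = 2[295³/12 + 295×90²] = 9058000 mm³.
Direct shear f_v = P/L_w = 244×10³ / 590 = 413.6 N/mm (vertical).
Torsion M = P·e = 244×10³ × 215 = 52460000 N·mm.
Critical point at (x, y) = (90, 147.5) from centroid. f_tx = M·y/J = 854.3 N/mm; f_ty = M·x/J = 521.3 N/mm.
Resultant f_max = √[f_tx² + (f_v + f_ty)²] = √[854.3² + (413.6 + 521.3)²] = 1266 N/mm.
Capacity per unit length: φr_n = 0.75 × 0.6 × 430 × (0.707 × 8) = 1094 N/mm.
1266 > 1094 → NOT adequate.

f_max ≈ 1270 N/mm; NOT adequate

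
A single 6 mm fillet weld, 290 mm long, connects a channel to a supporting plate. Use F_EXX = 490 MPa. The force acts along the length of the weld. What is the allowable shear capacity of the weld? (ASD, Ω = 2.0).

R_n/Ω ≈ 181 kN

Effective throat t_e = 0.707 × 6 = 4.242 mm.
Total length L = 290 mm; A_we = 4.242 × 290 = 1230 mm².
F_nw = 0.6 F_EXX = 0.6 × 490 = 294 MPa.
R_n = 294 × 1230 × 10⁻³ = 361.7 kN; R_n/Ω = 361.7/2.0 = 180.8 kN.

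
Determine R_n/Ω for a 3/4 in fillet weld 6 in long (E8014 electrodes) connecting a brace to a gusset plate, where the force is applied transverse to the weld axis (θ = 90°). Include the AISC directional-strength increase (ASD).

R_n/Ω ≈ 115 kips

E80XX → F_EXX = 80 ksi.
t_e = 0.707 × 0.75 = 0.5302 in; A_we = 0.5302 × 6 = 3.181 in².
Directional factor: 1.0 + 0.5 sin^1.5(90°) = 1.5.
F_nw = 0.6 × 80 × 1.5 = 72 ksi.
R_n/Ω = (72 × 3.181) / 2.0 = 114.5 kips.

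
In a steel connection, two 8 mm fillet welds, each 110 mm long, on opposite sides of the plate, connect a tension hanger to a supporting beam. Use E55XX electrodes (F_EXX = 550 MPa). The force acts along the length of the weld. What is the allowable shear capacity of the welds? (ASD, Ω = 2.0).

Effective throat t_e = 0.707 × 8 = 5.656 mm.
Total length L = 220 mm; A_we = 5.656 × 220 = 1244 mm².
F_nw = 0.6 F_EXX = 0.6 × 550 = 330 MPa.
R_n = 330 × 1244 × 10⁻³ = 410.6 kN; R_n/Ω = 410.6/2.0 = 205.3 kN.

R_n/Ω ≈ 205 kN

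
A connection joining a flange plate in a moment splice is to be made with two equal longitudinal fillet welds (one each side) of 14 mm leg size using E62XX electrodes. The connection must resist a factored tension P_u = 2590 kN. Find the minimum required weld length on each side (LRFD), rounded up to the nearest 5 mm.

E62XX → F_EXX = 620 MPa.
Throat t_e = 0.707 × 14 = 9.898 mm.
φr_n = 0.75 × 0.6 × 620 × 9.898 × 10⁻³ = 2.762 kN/mm.
L_req = P_u / φr_n = 2590 / 2.762 = 937.9 mm total.
Per side: 937.9 / 2 = 468.9 mm.
Round up → use L = 470 mm on each side.

L = 470 mm on each side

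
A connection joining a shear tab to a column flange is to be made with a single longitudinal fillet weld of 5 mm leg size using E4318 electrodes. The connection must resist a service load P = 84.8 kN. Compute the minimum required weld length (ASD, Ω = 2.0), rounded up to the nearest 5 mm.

L = 190 mm

E43XX → F_EXX = 430 MPa.
Throat t_e = 0.707 × 5 = 3.535 mm.
r_n/Ω = (0.6 × 430 × 3.535) / 2.0 = 456 N/mm = 0.456 kN/mm.
L_req = P / (r_n/Ω) = 84.8 / 0.456 = 186 mm total.
Round up → use L = 190 mm.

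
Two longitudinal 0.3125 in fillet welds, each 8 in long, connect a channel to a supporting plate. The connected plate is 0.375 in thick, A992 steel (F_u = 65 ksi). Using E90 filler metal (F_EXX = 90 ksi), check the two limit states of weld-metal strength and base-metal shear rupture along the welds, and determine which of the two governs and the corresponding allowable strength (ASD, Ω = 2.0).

R_n/Ω ≈ 95.4 kips (weld metal governs)

t_e = 0.707 × 0.3125 = 0.2209 in; L = 16 in.
Weld metal: R_n/Ω = (1/2.0) × 0.6 × 90 × 0.2209 × 16 = 95.44 kips.
Base metal (shear rupture): R_n/Ω = (1/2.0) × 0.6 × 65 × 0.375 × 16 = 117 kips.
Governing: weld metal.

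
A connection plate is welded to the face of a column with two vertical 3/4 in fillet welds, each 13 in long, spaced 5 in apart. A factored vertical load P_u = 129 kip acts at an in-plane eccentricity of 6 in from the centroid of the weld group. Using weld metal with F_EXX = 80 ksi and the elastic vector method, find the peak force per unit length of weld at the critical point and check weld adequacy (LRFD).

f_max ≈ 12.8 kip/in; adequate

Total weld length L_w = 26 in. Treat welds as unit-width lines.
Polar moment about centroid: J = 2[d³/12 + d(b/2)²] = 2[13³/12 + 13×2.5²] = 528.7 in³.
Direct shear f_v = P/L_w = 129 / 26 = 4.962 kip/in (vertical).
Torsion M = P·e = 129 × 6 = 774 kip·in.
Critical point at (x, y) = (2.5, 6.5) from centroid. f_tx = M·y/J = 9.516 kip/in; f_ty = M·x/J = 3.66 kip/in.
Resultant f_max = √[f_tx² + (f_v + f_ty)²] = √[9.516² + (4.962 + 3.66)²] = 12.84 kip/in.
Capacity per unit length: φr_n = 0.75 × 0.6 × 80 × (0.707 × 0.75) = 19.09 kip/in.
12.84 ≤ 19.09 → adequate.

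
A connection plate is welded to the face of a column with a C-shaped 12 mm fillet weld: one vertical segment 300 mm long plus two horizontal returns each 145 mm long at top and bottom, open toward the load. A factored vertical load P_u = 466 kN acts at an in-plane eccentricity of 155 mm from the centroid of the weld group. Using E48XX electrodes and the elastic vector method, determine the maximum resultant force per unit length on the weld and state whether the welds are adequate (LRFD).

f_max ≈ 1910 N/mm; NOT adequate

E48XX → F_EXX = 480 MPa.
Total weld length L_w = 590 mm. Treat welds as unit-width lines.
Centroid: x̄ = 2×145×72.5 / 590 = 35.64 mm from the vertical weld.
Polar moment about centroid: J = I_x + I_y = [300³/12 + 2×145×150²] + [300×35.64² + 2(145³/12 + 145×36.86²)] = 10060000 mm³.
Direct shear f_v = P/L_w = 466×10³ / 590 = 789.8 N/mm (vertical).
Torsion M = P·e = 466×10³ × 155 = 72230000 N·mm.
Critical point at (x, y) = (109.4, 150) from centroid. f_tx = M·y/J = 1077 N/mm; f_ty = M·x/J = 785.4 N/mm.
Resultant f_max = √[f_tx² + (f_v + f_ty)²] = √[1077² + (789.8 + 785.4)²] = 1908 N/mm.
Capacity per unit length: φr_n = 0.75 × 0.6 × 480 × (0.707 × 12) = 1833 N/mm.
1908 > 1833 → NOT adequate.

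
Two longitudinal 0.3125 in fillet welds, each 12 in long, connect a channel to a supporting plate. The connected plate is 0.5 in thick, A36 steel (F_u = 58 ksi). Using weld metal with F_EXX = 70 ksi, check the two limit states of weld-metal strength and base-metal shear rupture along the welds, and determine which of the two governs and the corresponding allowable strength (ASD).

t_e = 0.707 × 0.3125 = 0.2209 in; L = 24 in.
Weld metal: R_n/Ω = (1/2.0) × 0.6 × 70 × 0.2209 × 24 = 111.4 kips.
Base metal (shear rupture): R_n/Ω = (1/2.0) × 0.6 × 58 × 0.5 × 24 = 208.8 kips.
Governing: weld metal.

R_n/Ω ≈ 111 kips (weld metal governs)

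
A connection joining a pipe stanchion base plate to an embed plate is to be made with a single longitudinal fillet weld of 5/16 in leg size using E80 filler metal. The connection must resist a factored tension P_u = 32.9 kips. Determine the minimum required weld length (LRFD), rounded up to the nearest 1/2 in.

L = 4.5 in

E80XX → F_EXX = 80 ksi.
Throat t_e = 0.707 × 0.3125 = 0.2209 in.
φr_n = 0.75 × 0.6 × 80 × 0.2209 = 7.954 kips/in.
L_req = P_u / φr_n = 32.9 / 7.954 = 4.136 in total.
Round up → use L = 4.5 in.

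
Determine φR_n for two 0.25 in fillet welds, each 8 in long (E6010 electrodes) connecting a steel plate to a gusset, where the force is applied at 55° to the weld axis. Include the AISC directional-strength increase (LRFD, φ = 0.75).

E60XX → F_EXX = 60 ksi.
t_e = 0.707 × 0.25 = 0.1767 in; A_we = 0.1767 × 16 = 2.828 in².
Directional factor: 1.0 + 0.5 sin^1.5(55°) = 1.371.
F_nw = 0.6 × 60 × 1.371 = 49.35 ksi.
φR_n = 0.75 × 49.35 × 2.828 = 104.7 kips.

φR_n ≈ 105 kips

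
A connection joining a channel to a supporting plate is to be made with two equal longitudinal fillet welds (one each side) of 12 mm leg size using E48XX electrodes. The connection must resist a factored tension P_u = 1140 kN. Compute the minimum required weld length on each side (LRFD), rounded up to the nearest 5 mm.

L = 315 mm on each side

E48XX → F_EXX = 480 MPa.
Throat t_e = 0.707 × 12 = 8.484 mm.
φr_n = 0.75 × 0.6 × 480 × 8.484 × 10⁻³ = 1.833 kN/mm.
L_req = P_u / φr_n = 1140 / 1.833 = 622.1 mm total.
Per side: 622.1 / 2 = 311 mm.
Round up → use L = 315 mm on each side.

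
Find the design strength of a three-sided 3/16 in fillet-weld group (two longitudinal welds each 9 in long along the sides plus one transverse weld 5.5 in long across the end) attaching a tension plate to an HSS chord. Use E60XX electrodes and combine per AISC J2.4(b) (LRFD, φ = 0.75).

E60XX → F_EXX = 60 ksi.
t_e = 0.707 × 0.1875 = 0.1326 in.
R_nwl = 0.6 × 60 × 0.1326 × 18 = 85.9 kips (longitudinal, 2 welds).
R_nwt = 0.6 × 60 × 0.1326 × 5.5 = 26.25 kips (transverse, base value).
(i) R_nwl + R_nwt = 112.1 kips; (ii) 0.85 R_nwl + 1.5 R_nwt = 112.4 kips.
R_n = max = 112.4 kips [governs: (ii)]; φR_n = 84.29 kips.

φR_n ≈ 84.3 kips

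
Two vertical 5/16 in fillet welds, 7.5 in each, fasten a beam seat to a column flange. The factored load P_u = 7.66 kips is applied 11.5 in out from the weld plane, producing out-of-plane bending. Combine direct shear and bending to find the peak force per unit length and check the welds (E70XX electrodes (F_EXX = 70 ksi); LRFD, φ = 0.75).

f_max ≈ 4.73 kip/in; adequate

L_w = 2 × 7.5 = 15 in; section modulus (unit throat) S = 2 × L²/6 = 18.75 in².
Direct shear f_v = P/L_w = 7.66/15 = 0.5107 kip/in.
Moment M = P × e = 7.66 × 11.5 = 88.09 kip·in; bending f_b = M/S = 4.698 kip/in.
f_max = √(f_v² + f_b²) = √(0.5107² + 4.698²) = 4.726 kip/in.
φr_n = 0.75 × 0.6 × 70 × (0.707 × 0.3125) = 6.96 kip/in → adequate.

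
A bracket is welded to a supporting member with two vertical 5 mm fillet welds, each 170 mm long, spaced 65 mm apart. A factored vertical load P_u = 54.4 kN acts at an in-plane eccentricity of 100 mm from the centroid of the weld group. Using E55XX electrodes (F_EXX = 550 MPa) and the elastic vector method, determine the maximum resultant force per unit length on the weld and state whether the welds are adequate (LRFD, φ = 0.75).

f_max ≈ 500 N/mm; adequate

Total weld length L_w = 340 mm. Treat welds as unit-width lines.
Polar moment about centroid: J = 2[d³/12 + d(b/2)²] = 2[170³/12 + 170×32.5²] = 1178000 mm³.
Direct shear f_v = P/L_w = 54.4×10³ / 340 = 160 N/mm (vertical).
Torsion M = P·e = 54.4×10³ × 100 = 5440000 N·mm.
Critical point at (x, y) = (32.5, 85) from centroid. f_tx = M·y/J = 392.5 N/mm; f_ty = M·x/J = 150.1 N/mm.
Resultant f_max = √[f_tx² + (f_v + f_ty)²] = √[392.5² + (160 + 150.1)²] = 500.2 N/mm.
Capacity per unit length: φr_n = 0.75 × 0.6 × 550 × (0.707 × 5) = 874.9 N/mm.
500.2 ≤ 874.9 → adequate.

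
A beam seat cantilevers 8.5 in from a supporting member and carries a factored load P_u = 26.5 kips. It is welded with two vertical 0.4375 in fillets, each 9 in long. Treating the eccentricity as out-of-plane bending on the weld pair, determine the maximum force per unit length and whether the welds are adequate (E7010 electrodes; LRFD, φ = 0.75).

E70XX → F_EXX = 70 ksi.
L_w = 2 × 9 = 18 in; section modulus (unit throat) S = 2 × L²/6 = 27 in².
Direct shear f_v = P/L_w = 26.5/18 = 1.472 kip/in.
Moment M = P × e = 26.5 × 8.5 = 225.25 kip·in; bending f_b = M/S = 8.343 kip/in.
f_max = √(f_v² + f_b²) = √(1.472² + 8.343²) = 8.471 kip/in.
φr_n = 0.75 × 0.6 × 70 × (0.707 × 0.4375) = 9.743 kip/in → adequate.

f_max ≈ 8.47 kip/in; adequate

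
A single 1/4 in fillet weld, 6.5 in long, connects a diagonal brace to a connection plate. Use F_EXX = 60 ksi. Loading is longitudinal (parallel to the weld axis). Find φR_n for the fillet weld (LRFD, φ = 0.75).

Effective throat t_e = 0.707 × 0.25 = 0.1767 in.
Total length L = 6.5 in; A_we = 0.1767 × 6.5 = 1.149 in².
F_nw = 0.6 F_EXX = 0.6 × 60 = 36 ksi.
φR_n = 0.75 × 36 × 1.149 = 31.02 kip.

φR_n ≈ 31 kip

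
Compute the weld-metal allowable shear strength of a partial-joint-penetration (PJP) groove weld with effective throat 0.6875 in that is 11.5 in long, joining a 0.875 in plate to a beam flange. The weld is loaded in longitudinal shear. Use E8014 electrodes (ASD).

R_n/Ω ≈ 190 kips

E80XX → F_EXX = 80 ksi.
Effective throat (given) t_e = 0.6875 in.
A_we = 0.6875 × 11.5 = 7.906 in².
F_nw = 0.6 F_EXX = 48 ksi.
R_n/Ω = (48 × 7.906) / 2.0 = 189.8 kips.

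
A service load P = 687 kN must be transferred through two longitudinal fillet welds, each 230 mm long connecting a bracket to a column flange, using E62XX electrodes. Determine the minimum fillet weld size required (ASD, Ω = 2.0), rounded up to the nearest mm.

w = 12 mm

E62XX → F_EXX = 620 MPa.
Total weld length L = 460 mm.
Required throat t_e = P × Ω / (0.6 F_EXX × L) = 687 × 2.0 / (0.6 × 620 × 460 × 10⁻³) = 8.029 mm.
Required leg w = t_e / 0.707 = 11.36 mm → use 12 mm.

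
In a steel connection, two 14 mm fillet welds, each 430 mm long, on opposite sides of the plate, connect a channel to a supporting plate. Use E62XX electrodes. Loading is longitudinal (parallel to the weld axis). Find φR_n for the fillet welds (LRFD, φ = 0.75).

φR_n ≈ 2370 kN

E62XX → F_EXX = 620 MPa.
Effective throat t_e = 0.707 × 14 = 9.898 mm.
Total length L = 860 mm; A_we = 9.898 × 860 = 8512 mm².
F_nw = 0.6 F_EXX = 0.6 × 620 = 372 MPa.
φR_n = 0.75 × 372 × 8512 × 10⁻³ = 2375 kN.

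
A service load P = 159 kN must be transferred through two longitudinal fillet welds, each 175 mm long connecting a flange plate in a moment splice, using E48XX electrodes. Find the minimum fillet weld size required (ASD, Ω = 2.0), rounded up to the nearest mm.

w = 5 mm

E48XX → F_EXX = 480 MPa.
Total weld length L = 350 mm.
Required throat t_e = P × Ω / (0.6 F_EXX × L) = 159 × 2.0 / (0.6 × 480 × 350 × 10⁻³) = 3.155 mm.
Required leg w = t_e / 0.707 = 4.462 mm → use 5 mm.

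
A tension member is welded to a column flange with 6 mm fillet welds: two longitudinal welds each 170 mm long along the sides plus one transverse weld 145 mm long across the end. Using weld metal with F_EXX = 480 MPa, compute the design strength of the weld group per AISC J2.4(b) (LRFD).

t_e = 0.707 × 6 = 4.242 mm.
R_nwl = 0.6 × 480 × 4.242 × 340 × 10⁻³ = 415.4 kN (longitudinal, 2 welds).
R_nwt = 0.6 × 480 × 4.242 × 145 × 10⁻³ = 177.1 kN (transverse, base value).
(i) R_nwl + R_nwt = 592.5 kN; (ii) 0.85 R_nwl + 1.5 R_nwt = 618.8 kN.
R_n = max = 618.8 kN [governs: (ii)]; φR_n = 464.1 kN.

φR_n ≈ 464 kN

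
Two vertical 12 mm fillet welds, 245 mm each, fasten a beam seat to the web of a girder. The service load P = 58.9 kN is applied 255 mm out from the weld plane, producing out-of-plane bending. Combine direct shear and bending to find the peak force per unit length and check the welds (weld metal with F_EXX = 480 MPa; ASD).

f_max ≈ 760 N/mm; adequate

L_w = 2 × 245 = 490 mm; section modulus (unit throat) S = 2 × L²/6 = 20010 mm².
Direct shear f_v = P/L_w = 58.9×10³/490 = 120.2 N/mm.
Moment M = P × e = 58.9×10³ × 255 = 15020000 N·mm; bending f_b = M/S = 750.7 N/mm.
f_max = √(f_v² + f_b²) = √(120.2² + 750.7²) = 760.2 N/mm.
r_n/Ω = (1/2.0) × 0.6 × 480 × (0.707 × 12) = 1222 N/mm → adequate.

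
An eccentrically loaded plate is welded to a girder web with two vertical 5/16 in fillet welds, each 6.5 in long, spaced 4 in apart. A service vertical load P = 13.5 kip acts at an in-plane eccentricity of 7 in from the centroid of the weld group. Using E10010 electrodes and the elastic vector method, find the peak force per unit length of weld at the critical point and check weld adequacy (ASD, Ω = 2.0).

f_max ≈ 4.32 kip/in; adequate

E100XX → F_EXX = 100 ksi.
Total weld length L_w = 13 in. Treat welds as unit-width lines.
Polar moment about centroid: J = 2[d³/12 + d(b/2)²] = 2[6.5³/12 + 6.5×2²] = 97.77 in³.
Direct shear f_v = P/L_w = 13.5 / 13 = 1.038 kip/in (vertical).
Torsion M = P·e = 13.5 × 7 = 94.5 kip·in.
Critical point at (x, y) = (2, 3.25) from centroid. f_tx = M·y/J = 3.141 kip/in; f_ty = M·x/J = 1.933 kip/in.
Resultant f_max = √[f_tx² + (f_v + f_ty)²] = √[3.141² + (1.038 + 1.933)²] = 4.324 kip/in.
Capacity per unit length: r_n/Ω = (1/2.0) × 0.6 × 100 × (0.707 × 0.3125) = 6.628 kip/in.
4.324 ≤ 6.628 → adequate.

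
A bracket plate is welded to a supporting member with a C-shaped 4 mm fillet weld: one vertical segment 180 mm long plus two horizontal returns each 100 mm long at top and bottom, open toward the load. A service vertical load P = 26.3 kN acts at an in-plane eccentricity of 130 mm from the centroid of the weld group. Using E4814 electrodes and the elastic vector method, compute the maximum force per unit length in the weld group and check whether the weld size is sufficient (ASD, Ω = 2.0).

E48XX → F_EXX = 480 MPa.
Total weld length L_w = 380 mm. Treat welds as unit-width lines.
Centroid: x̄ = 2×100×50 / 380 = 26.32 mm from the vertical weld.
Polar moment about centroid: J = I_x + I_y = [180³/12 + 2×100×90²] + [180×26.32² + 2(100³/12 + 100×23.68²)] = 2510000 mm³.
Direct shear f_v = P/L_w = 26.3×10³ / 380 = 69.21 N/mm (vertical).
Torsion M = P·e = 26.3×10³ × 130 = 3419000 N·mm.
Critical point at (x, y) = (73.68, 90) from centroid. f_tx = M·y/J = 122.6 N/mm; f_ty = M·x/J = 100.4 N/mm.
Resultant f_max = √[f_tx² + (f_v + f_ty)²] = √[122.6² + (69.21 + 100.4)²] = 209.3 N/mm.
Capacity per unit length: r_n/Ω = (1/2.0) × 0.6 × 480 × (0.707 × 4) = 407.2 N/mm.
209.3 ≤ 407.2 → adequate.

f_max ≈ 209 N/mm; adequate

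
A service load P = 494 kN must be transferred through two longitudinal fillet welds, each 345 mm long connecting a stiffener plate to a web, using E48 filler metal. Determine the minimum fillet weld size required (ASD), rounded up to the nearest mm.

E48XX → F_EXX = 480 MPa.
Total weld length L = 690 mm.
Required throat t_e = P × Ω / (0.6 F_EXX × L) = 494 × 2.0 / (0.6 × 480 × 690 × 10⁻³) = 4.972 mm.
Required leg w = t_e / 0.707 = 7.032 mm → use 8 mm.

w = 8 mm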